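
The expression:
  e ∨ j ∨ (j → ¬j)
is always true.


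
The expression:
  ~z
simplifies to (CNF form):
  ~z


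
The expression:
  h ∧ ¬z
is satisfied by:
  {h: True, z: False}


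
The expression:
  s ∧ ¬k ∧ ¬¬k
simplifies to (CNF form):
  False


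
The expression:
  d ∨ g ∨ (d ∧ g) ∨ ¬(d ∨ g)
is always true.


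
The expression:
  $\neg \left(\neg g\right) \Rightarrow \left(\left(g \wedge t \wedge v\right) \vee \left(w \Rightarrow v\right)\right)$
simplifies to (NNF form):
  $v \vee \neg g \vee \neg w$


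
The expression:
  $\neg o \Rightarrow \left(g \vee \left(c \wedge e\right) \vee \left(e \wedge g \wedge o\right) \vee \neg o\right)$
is always true.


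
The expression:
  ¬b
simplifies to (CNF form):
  ¬b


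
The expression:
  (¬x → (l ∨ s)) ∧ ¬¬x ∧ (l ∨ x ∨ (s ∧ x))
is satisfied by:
  {x: True}


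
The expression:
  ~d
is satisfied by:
  {d: False}


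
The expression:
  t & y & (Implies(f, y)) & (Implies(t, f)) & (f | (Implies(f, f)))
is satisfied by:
  {t: True, f: True, y: True}


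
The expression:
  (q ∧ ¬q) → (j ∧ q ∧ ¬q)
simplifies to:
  True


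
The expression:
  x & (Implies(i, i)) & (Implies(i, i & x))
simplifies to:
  x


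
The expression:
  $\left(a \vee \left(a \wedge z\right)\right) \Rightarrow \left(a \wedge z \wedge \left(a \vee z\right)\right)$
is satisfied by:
  {z: True, a: False}
  {a: False, z: False}
  {a: True, z: True}


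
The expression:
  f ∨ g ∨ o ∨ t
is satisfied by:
  {o: True, t: True, g: True, f: True}
  {o: True, t: True, g: True, f: False}
  {o: True, t: True, f: True, g: False}
  {o: True, t: True, f: False, g: False}
  {o: True, g: True, f: True, t: False}
  {o: True, g: True, f: False, t: False}
  {o: True, g: False, f: True, t: False}
  {o: True, g: False, f: False, t: False}
  {t: True, g: True, f: True, o: False}
  {t: True, g: True, f: False, o: False}
  {t: True, f: True, g: False, o: False}
  {t: True, f: False, g: False, o: False}
  {g: True, f: True, t: False, o: False}
  {g: True, t: False, f: False, o: False}
  {f: True, t: False, g: False, o: False}


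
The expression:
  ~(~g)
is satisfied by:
  {g: True}


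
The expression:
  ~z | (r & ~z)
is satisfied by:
  {z: False}


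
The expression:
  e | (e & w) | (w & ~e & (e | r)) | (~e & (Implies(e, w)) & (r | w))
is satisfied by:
  {r: True, e: True, w: True}
  {r: True, e: True, w: False}
  {r: True, w: True, e: False}
  {r: True, w: False, e: False}
  {e: True, w: True, r: False}
  {e: True, w: False, r: False}
  {w: True, e: False, r: False}


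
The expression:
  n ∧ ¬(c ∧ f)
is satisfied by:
  {n: True, c: False, f: False}
  {f: True, n: True, c: False}
  {c: True, n: True, f: False}


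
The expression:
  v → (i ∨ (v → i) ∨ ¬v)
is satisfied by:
  {i: True, v: False}
  {v: False, i: False}
  {v: True, i: True}


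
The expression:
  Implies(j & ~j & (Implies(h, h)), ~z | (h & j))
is always true.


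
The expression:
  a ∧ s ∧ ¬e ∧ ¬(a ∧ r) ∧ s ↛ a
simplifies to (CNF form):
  False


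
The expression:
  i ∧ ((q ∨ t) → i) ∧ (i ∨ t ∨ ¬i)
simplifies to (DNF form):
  i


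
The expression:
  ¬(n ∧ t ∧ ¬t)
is always true.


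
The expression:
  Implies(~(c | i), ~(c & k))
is always true.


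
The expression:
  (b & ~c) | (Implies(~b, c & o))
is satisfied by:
  {b: True, c: True, o: True}
  {b: True, c: True, o: False}
  {b: True, o: True, c: False}
  {b: True, o: False, c: False}
  {c: True, o: True, b: False}


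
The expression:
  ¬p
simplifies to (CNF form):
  ¬p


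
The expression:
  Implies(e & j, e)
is always true.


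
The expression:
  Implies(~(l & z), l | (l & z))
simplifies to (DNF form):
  l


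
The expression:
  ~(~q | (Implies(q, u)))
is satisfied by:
  {q: True, u: False}


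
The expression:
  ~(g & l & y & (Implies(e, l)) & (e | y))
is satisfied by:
  {l: False, y: False, g: False}
  {g: True, l: False, y: False}
  {y: True, l: False, g: False}
  {g: True, y: True, l: False}
  {l: True, g: False, y: False}
  {g: True, l: True, y: False}
  {y: True, l: True, g: False}


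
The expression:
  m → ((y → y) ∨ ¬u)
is always true.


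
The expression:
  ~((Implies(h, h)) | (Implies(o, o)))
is never true.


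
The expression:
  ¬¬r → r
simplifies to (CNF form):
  True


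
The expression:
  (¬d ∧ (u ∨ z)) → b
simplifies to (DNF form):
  b ∨ d ∨ (¬u ∧ ¬z)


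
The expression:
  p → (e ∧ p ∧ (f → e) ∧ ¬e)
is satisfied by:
  {p: False}


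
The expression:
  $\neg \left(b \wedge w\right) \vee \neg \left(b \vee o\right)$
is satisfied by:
  {w: False, b: False}
  {b: True, w: False}
  {w: True, b: False}


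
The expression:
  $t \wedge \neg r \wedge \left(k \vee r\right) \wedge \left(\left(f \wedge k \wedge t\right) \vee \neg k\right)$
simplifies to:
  $f \wedge k \wedge t \wedge \neg r$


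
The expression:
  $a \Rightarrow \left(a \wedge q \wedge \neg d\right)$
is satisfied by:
  {q: True, a: False, d: False}
  {q: False, a: False, d: False}
  {d: True, q: True, a: False}
  {d: True, q: False, a: False}
  {a: True, q: True, d: False}


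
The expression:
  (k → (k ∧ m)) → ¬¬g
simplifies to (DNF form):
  g ∨ (k ∧ ¬m)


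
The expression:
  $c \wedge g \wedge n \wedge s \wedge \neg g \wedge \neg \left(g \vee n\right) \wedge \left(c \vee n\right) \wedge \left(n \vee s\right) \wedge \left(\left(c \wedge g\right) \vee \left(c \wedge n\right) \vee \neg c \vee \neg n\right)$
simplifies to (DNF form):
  $\text{False}$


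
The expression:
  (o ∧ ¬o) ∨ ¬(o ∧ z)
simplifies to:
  ¬o ∨ ¬z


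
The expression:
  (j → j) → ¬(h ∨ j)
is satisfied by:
  {h: False, j: False}


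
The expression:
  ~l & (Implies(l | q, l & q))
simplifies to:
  ~l & ~q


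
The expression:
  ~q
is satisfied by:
  {q: False}


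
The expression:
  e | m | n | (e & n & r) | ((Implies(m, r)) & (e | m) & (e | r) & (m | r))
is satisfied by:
  {n: True, m: True, e: True}
  {n: True, m: True, e: False}
  {n: True, e: True, m: False}
  {n: True, e: False, m: False}
  {m: True, e: True, n: False}
  {m: True, e: False, n: False}
  {e: True, m: False, n: False}


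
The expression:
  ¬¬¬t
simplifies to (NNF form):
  ¬t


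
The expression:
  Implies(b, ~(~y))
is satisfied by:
  {y: True, b: False}
  {b: False, y: False}
  {b: True, y: True}


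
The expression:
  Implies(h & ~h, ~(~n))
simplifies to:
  True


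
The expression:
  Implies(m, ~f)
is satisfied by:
  {m: False, f: False}
  {f: True, m: False}
  {m: True, f: False}


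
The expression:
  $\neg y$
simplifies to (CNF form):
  $\neg y$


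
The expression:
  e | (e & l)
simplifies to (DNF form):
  e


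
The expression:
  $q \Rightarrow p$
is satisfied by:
  {p: True, q: False}
  {q: False, p: False}
  {q: True, p: True}


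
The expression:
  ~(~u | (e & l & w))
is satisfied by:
  {u: True, l: False, e: False, w: False}
  {u: True, w: True, l: False, e: False}
  {u: True, e: True, l: False, w: False}
  {u: True, w: True, e: True, l: False}
  {u: True, l: True, e: False, w: False}
  {u: True, w: True, l: True, e: False}
  {u: True, e: True, l: True, w: False}


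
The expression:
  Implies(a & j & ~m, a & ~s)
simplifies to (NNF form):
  m | ~a | ~j | ~s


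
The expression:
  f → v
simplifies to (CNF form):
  v ∨ ¬f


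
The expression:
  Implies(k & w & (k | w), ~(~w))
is always true.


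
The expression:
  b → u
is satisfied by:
  {u: True, b: False}
  {b: False, u: False}
  {b: True, u: True}


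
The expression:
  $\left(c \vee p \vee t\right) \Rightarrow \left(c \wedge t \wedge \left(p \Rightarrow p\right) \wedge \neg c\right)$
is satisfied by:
  {p: False, t: False, c: False}


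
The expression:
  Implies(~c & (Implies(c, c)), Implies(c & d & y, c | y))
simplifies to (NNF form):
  True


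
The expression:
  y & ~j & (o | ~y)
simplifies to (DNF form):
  o & y & ~j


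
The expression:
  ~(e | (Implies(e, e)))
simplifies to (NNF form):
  False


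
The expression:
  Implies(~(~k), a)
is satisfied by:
  {a: True, k: False}
  {k: False, a: False}
  {k: True, a: True}


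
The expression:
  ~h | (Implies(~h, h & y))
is always true.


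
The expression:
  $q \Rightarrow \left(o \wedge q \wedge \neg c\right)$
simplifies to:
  $\left(o \wedge \neg c\right) \vee \neg q$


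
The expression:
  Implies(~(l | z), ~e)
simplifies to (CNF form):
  l | z | ~e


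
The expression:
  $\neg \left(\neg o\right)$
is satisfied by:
  {o: True}


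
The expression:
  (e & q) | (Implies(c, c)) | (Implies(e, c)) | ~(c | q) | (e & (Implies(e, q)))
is always true.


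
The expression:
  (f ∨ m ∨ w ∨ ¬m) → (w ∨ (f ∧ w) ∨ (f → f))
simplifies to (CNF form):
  True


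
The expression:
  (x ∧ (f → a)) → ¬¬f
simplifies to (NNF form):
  f ∨ ¬x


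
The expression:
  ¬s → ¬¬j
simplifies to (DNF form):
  j ∨ s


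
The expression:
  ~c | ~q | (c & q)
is always true.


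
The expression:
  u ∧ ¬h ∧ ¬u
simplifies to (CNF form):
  False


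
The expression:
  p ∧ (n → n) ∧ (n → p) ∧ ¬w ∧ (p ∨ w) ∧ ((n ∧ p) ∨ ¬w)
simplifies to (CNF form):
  p ∧ ¬w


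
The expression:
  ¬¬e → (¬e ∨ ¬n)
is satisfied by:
  {e: False, n: False}
  {n: True, e: False}
  {e: True, n: False}


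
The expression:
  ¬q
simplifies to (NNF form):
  ¬q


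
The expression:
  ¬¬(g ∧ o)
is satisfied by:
  {g: True, o: True}


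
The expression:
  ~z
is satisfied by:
  {z: False}


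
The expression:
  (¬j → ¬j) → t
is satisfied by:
  {t: True}


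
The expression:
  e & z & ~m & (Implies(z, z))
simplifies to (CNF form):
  e & z & ~m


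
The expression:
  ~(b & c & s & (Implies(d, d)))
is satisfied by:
  {s: False, c: False, b: False}
  {b: True, s: False, c: False}
  {c: True, s: False, b: False}
  {b: True, c: True, s: False}
  {s: True, b: False, c: False}
  {b: True, s: True, c: False}
  {c: True, s: True, b: False}


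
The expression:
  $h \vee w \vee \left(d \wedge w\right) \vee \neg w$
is always true.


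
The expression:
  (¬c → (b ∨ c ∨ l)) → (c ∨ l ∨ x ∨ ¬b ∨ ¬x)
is always true.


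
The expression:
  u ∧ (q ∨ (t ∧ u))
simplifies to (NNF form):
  u ∧ (q ∨ t)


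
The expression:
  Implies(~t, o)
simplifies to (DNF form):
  o | t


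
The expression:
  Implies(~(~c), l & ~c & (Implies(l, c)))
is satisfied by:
  {c: False}


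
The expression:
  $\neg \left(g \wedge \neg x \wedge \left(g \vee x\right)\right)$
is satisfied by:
  {x: True, g: False}
  {g: False, x: False}
  {g: True, x: True}


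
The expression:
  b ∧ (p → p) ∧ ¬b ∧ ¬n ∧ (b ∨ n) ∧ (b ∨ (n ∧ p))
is never true.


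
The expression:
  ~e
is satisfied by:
  {e: False}


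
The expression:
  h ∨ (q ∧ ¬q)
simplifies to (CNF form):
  h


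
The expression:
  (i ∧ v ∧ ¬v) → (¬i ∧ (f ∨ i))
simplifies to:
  True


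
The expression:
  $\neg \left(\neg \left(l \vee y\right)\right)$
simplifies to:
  $l \vee y$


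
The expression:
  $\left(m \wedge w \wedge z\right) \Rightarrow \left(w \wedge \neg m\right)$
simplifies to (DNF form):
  $\neg m \vee \neg w \vee \neg z$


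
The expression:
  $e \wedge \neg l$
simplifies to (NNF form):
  $e \wedge \neg l$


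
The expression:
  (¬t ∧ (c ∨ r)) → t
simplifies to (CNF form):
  (t ∨ ¬c) ∧ (t ∨ ¬r)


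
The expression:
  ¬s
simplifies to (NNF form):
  ¬s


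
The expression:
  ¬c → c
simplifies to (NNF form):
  c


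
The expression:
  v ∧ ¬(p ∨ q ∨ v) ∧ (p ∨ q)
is never true.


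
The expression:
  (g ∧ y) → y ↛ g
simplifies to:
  ¬g ∨ ¬y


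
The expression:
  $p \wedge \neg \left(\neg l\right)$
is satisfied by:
  {p: True, l: True}


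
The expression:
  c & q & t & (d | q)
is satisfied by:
  {t: True, c: True, q: True}


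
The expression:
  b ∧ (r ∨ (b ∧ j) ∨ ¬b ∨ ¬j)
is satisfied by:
  {b: True}


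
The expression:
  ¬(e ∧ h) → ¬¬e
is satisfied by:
  {e: True}


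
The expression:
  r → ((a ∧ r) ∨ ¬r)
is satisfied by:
  {a: True, r: False}
  {r: False, a: False}
  {r: True, a: True}


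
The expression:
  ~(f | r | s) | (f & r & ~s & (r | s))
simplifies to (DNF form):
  (f & r & ~s) | (f & ~f & ~s) | (r & ~r & ~s) | (~f & ~r & ~s)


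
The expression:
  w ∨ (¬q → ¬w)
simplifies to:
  True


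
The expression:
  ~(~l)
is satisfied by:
  {l: True}


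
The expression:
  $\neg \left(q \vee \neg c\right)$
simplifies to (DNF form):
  $c \wedge \neg q$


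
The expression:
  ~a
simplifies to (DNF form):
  ~a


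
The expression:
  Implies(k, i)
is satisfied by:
  {i: True, k: False}
  {k: False, i: False}
  {k: True, i: True}


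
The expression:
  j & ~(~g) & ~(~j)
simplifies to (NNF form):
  g & j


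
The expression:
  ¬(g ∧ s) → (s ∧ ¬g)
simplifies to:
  s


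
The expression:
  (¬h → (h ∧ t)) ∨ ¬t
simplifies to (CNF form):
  h ∨ ¬t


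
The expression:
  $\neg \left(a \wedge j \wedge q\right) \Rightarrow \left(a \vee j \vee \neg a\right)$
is always true.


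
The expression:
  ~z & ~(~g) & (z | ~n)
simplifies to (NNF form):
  g & ~n & ~z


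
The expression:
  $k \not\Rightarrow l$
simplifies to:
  $k \wedge \neg l$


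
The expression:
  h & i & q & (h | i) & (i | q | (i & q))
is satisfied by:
  {h: True, i: True, q: True}


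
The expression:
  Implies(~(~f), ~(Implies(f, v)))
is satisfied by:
  {v: False, f: False}
  {f: True, v: False}
  {v: True, f: False}


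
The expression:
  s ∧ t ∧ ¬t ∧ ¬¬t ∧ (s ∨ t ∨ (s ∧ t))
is never true.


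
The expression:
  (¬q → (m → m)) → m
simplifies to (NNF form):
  m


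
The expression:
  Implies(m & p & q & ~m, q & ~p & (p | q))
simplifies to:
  True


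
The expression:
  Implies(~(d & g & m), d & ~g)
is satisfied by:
  {m: True, d: True, g: False}
  {d: True, g: False, m: False}
  {m: True, g: True, d: True}


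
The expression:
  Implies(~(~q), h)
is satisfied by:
  {h: True, q: False}
  {q: False, h: False}
  {q: True, h: True}


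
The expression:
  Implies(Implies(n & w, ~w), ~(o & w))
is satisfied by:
  {n: True, w: False, o: False}
  {w: False, o: False, n: False}
  {n: True, o: True, w: False}
  {o: True, w: False, n: False}
  {n: True, w: True, o: False}
  {w: True, n: False, o: False}
  {n: True, o: True, w: True}


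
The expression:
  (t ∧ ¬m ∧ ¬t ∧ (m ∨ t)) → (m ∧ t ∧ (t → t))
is always true.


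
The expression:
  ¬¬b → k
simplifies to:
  k ∨ ¬b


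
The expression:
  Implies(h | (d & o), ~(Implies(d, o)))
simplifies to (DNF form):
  (d & ~o) | (~d & ~h)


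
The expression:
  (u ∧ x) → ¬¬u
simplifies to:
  True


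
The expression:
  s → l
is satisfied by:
  {l: True, s: False}
  {s: False, l: False}
  {s: True, l: True}


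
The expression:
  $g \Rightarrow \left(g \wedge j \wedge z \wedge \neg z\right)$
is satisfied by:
  {g: False}


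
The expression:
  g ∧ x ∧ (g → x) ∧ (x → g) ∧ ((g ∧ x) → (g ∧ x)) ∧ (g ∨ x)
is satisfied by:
  {x: True, g: True}


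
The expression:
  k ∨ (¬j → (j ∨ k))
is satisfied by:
  {k: True, j: True}
  {k: True, j: False}
  {j: True, k: False}


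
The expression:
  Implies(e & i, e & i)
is always true.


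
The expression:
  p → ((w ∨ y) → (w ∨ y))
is always true.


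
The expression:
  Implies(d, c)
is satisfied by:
  {c: True, d: False}
  {d: False, c: False}
  {d: True, c: True}


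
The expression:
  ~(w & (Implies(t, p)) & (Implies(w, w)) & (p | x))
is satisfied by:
  {t: True, p: False, w: False, x: False}
  {t: False, p: False, w: False, x: False}
  {x: True, t: True, p: False, w: False}
  {x: True, t: False, p: False, w: False}
  {p: True, t: True, x: False, w: False}
  {p: True, t: False, x: False, w: False}
  {p: True, x: True, t: True, w: False}
  {p: True, x: True, t: False, w: False}
  {w: True, t: True, p: False, x: False}
  {w: True, t: False, p: False, x: False}
  {w: True, x: True, t: True, p: False}


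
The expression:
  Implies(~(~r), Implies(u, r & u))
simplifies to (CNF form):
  True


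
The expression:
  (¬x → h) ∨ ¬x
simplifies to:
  True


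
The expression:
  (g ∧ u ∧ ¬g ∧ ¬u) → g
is always true.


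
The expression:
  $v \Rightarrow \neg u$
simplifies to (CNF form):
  $\neg u \vee \neg v$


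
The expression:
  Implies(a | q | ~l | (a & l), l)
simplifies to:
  l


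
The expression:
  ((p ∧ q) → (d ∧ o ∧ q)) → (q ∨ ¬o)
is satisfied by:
  {q: True, o: False}
  {o: False, q: False}
  {o: True, q: True}


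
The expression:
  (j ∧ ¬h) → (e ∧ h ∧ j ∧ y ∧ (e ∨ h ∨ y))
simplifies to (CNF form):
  h ∨ ¬j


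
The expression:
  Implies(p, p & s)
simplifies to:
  s | ~p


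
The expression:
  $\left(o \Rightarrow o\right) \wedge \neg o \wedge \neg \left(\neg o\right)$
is never true.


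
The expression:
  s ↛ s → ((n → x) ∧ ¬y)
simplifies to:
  True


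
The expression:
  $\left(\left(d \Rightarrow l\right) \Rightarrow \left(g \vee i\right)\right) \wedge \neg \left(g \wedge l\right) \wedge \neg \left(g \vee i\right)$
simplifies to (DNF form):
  $d \wedge \neg g \wedge \neg i \wedge \neg l$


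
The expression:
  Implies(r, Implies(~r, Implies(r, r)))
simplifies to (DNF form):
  True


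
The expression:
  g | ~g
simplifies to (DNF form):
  True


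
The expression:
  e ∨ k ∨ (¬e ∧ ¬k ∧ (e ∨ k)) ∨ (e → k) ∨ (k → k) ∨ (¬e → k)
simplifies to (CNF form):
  True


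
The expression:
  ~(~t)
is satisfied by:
  {t: True}


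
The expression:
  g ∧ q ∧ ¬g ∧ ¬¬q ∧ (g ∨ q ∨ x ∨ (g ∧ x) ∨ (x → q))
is never true.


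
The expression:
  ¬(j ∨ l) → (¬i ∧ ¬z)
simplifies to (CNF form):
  (j ∨ l ∨ ¬i) ∧ (j ∨ l ∨ ¬z)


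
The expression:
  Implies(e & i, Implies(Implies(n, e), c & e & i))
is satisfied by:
  {c: True, e: False, i: False}
  {e: False, i: False, c: False}
  {i: True, c: True, e: False}
  {i: True, e: False, c: False}
  {c: True, e: True, i: False}
  {e: True, c: False, i: False}
  {i: True, e: True, c: True}


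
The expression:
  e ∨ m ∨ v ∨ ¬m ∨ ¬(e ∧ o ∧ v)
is always true.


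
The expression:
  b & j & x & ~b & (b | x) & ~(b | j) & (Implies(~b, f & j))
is never true.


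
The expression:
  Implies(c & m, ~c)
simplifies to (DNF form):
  ~c | ~m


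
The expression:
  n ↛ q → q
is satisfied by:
  {q: True, n: False}
  {n: False, q: False}
  {n: True, q: True}


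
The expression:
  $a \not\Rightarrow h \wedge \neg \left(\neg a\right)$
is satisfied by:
  {a: True, h: False}


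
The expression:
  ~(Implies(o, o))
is never true.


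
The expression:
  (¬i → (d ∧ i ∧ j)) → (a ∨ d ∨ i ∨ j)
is always true.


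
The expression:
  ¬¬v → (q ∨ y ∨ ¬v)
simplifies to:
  q ∨ y ∨ ¬v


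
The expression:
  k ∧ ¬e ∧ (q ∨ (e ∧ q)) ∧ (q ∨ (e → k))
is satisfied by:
  {q: True, k: True, e: False}


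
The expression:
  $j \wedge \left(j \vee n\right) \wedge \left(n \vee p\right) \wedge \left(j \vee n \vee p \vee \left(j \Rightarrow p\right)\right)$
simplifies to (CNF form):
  $j \wedge \left(n \vee p\right)$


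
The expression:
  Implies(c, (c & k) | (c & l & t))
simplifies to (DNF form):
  k | ~c | (l & t)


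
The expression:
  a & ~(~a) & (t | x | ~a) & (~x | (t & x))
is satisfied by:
  {t: True, a: True}


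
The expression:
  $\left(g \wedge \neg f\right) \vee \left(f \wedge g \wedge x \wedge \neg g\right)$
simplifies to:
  $g \wedge \neg f$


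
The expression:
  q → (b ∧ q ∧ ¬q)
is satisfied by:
  {q: False}


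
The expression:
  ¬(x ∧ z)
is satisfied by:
  {z: False, x: False}
  {x: True, z: False}
  {z: True, x: False}


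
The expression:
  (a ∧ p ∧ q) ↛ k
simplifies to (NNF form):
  a ∧ p ∧ q ∧ ¬k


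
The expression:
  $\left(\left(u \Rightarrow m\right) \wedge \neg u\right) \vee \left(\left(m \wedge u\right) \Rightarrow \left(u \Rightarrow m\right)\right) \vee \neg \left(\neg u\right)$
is always true.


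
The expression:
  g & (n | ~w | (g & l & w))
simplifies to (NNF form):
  g & (l | n | ~w)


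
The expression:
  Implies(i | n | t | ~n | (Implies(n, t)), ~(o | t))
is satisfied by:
  {o: False, t: False}


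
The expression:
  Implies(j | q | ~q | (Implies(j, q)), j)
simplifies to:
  j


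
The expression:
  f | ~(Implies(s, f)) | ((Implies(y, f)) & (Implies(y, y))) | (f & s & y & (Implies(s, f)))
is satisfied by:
  {s: True, f: True, y: False}
  {s: True, f: False, y: False}
  {f: True, s: False, y: False}
  {s: False, f: False, y: False}
  {y: True, s: True, f: True}
  {y: True, s: True, f: False}
  {y: True, f: True, s: False}


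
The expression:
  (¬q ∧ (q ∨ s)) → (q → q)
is always true.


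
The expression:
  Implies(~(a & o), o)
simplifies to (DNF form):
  o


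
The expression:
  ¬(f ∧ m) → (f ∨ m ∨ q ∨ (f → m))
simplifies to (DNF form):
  True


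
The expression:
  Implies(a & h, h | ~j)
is always true.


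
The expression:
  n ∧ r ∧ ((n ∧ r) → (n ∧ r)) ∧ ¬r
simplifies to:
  False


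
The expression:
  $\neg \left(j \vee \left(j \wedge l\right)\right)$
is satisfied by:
  {j: False}


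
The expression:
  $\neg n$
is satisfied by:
  {n: False}


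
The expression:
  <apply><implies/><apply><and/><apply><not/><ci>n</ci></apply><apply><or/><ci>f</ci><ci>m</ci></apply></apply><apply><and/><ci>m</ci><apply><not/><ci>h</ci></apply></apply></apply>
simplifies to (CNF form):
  <apply><and/><apply><or/><ci>m</ci><ci>n</ci><apply><not/><ci>f</ci></apply></apply><apply><or/><ci>m</ci><ci>n</ci><apply><not/><ci>m</ci></apply></apply><apply><or/><ci>n</ci><apply><not/><ci>f</ci></apply><apply><not/><ci>h</ci></apply></apply><apply><or/><ci>n</ci><apply><not/><ci>h</ci></apply><apply><not/><ci>m</ci></apply></apply></apply>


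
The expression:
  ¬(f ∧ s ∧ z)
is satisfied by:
  {s: False, z: False, f: False}
  {f: True, s: False, z: False}
  {z: True, s: False, f: False}
  {f: True, z: True, s: False}
  {s: True, f: False, z: False}
  {f: True, s: True, z: False}
  {z: True, s: True, f: False}


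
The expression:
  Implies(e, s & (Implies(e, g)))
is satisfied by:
  {s: True, g: True, e: False}
  {s: True, g: False, e: False}
  {g: True, s: False, e: False}
  {s: False, g: False, e: False}
  {s: True, e: True, g: True}


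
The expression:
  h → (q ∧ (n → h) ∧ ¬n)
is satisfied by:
  {q: True, h: False, n: False}
  {q: False, h: False, n: False}
  {n: True, q: True, h: False}
  {n: True, q: False, h: False}
  {h: True, q: True, n: False}


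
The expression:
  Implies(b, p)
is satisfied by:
  {p: True, b: False}
  {b: False, p: False}
  {b: True, p: True}


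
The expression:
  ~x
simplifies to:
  ~x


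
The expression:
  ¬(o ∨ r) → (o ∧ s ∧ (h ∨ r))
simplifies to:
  o ∨ r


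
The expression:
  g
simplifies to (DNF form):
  g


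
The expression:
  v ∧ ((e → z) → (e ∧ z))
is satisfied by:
  {e: True, v: True}


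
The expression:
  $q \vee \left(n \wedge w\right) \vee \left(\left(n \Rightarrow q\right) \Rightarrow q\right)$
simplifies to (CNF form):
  $n \vee q$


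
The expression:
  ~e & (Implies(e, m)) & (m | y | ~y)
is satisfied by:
  {e: False}


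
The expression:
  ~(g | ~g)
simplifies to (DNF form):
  False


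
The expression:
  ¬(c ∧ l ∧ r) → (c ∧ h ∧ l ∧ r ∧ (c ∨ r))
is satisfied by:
  {r: True, c: True, l: True}


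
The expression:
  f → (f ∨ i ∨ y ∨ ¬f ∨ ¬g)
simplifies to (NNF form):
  True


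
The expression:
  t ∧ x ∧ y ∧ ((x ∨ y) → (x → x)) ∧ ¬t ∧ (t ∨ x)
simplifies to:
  False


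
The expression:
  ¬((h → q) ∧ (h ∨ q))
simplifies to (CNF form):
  ¬q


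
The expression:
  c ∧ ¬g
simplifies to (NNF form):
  c ∧ ¬g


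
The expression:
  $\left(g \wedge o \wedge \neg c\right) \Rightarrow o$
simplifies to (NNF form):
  $\text{True}$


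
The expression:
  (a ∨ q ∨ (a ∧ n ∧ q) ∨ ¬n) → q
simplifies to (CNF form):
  (n ∨ q) ∧ (q ∨ ¬a)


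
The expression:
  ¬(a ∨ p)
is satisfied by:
  {p: False, a: False}


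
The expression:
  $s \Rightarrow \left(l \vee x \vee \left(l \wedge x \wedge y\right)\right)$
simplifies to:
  $l \vee x \vee \neg s$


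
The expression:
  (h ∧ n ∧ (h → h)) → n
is always true.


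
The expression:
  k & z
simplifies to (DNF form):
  k & z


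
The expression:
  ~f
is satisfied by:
  {f: False}


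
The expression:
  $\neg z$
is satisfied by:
  {z: False}


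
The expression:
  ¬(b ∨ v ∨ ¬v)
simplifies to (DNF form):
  False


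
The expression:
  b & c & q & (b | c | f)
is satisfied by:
  {c: True, b: True, q: True}


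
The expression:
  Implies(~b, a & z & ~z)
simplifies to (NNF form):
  b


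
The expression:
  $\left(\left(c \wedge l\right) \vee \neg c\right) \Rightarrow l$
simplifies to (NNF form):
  $c \vee l$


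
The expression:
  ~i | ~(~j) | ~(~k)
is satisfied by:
  {k: True, j: True, i: False}
  {k: True, j: False, i: False}
  {j: True, k: False, i: False}
  {k: False, j: False, i: False}
  {i: True, k: True, j: True}
  {i: True, k: True, j: False}
  {i: True, j: True, k: False}


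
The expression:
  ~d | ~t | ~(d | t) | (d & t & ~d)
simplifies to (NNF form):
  ~d | ~t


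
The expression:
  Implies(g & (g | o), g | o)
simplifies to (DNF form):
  True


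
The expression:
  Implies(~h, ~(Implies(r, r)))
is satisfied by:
  {h: True}


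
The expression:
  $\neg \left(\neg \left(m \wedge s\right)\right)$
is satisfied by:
  {m: True, s: True}


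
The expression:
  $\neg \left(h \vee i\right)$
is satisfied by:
  {i: False, h: False}


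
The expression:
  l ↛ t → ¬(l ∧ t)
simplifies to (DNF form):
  True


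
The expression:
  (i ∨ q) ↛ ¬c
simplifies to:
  c ∧ (i ∨ q)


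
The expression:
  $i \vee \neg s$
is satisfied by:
  {i: True, s: False}
  {s: False, i: False}
  {s: True, i: True}


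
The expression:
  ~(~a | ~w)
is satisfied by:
  {a: True, w: True}


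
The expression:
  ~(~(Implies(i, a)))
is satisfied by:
  {a: True, i: False}
  {i: False, a: False}
  {i: True, a: True}


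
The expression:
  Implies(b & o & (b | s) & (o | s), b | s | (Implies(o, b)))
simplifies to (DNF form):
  True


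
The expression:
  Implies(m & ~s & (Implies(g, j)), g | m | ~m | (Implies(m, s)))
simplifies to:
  True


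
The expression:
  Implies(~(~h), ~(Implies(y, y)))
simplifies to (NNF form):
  ~h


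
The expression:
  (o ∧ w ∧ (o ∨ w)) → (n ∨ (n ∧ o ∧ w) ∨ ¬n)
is always true.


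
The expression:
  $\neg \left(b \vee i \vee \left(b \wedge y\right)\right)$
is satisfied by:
  {i: False, b: False}


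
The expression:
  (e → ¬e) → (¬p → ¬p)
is always true.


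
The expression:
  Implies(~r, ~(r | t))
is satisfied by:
  {r: True, t: False}
  {t: False, r: False}
  {t: True, r: True}


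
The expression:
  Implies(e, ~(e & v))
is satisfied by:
  {v: False, e: False}
  {e: True, v: False}
  {v: True, e: False}


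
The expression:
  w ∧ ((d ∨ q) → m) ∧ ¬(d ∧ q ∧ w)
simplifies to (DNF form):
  (m ∧ w ∧ ¬d) ∨ (m ∧ w ∧ ¬q) ∨ (w ∧ ¬d ∧ ¬q) ∨ (m ∧ w ∧ ¬d ∧ ¬q)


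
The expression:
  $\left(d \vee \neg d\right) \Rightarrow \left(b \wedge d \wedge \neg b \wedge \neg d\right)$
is never true.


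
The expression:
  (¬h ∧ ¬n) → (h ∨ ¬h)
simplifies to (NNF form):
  True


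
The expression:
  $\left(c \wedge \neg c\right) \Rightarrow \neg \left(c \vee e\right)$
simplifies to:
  $\text{True}$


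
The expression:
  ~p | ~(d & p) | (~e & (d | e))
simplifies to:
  ~d | ~e | ~p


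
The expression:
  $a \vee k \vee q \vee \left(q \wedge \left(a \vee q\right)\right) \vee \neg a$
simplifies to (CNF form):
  $\text{True}$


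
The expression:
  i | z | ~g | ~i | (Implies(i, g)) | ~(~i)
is always true.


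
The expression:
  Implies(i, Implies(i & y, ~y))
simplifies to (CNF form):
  ~i | ~y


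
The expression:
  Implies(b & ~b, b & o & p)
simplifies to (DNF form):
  True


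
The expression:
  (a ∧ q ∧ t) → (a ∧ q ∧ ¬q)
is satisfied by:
  {t: False, a: False, q: False}
  {q: True, t: False, a: False}
  {a: True, t: False, q: False}
  {q: True, a: True, t: False}
  {t: True, q: False, a: False}
  {q: True, t: True, a: False}
  {a: True, t: True, q: False}


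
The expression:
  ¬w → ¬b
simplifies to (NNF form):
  w ∨ ¬b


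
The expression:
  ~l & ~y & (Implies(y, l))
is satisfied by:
  {y: False, l: False}


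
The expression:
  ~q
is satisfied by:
  {q: False}


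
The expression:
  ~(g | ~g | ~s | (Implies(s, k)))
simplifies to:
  False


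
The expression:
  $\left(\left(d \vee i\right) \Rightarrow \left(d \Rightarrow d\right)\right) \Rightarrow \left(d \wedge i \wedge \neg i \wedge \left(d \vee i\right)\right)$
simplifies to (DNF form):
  $\text{False}$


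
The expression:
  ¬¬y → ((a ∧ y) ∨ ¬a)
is always true.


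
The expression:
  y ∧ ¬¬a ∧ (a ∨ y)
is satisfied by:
  {a: True, y: True}


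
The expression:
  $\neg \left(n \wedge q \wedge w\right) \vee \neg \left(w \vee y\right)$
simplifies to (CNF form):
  $\neg n \vee \neg q \vee \neg w$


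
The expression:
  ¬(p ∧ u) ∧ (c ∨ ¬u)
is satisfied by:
  {c: True, u: False, p: False}
  {c: False, u: False, p: False}
  {p: True, c: True, u: False}
  {p: True, c: False, u: False}
  {u: True, c: True, p: False}


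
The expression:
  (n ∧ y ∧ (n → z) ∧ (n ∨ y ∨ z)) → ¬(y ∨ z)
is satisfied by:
  {z: False, n: False, y: False}
  {y: True, z: False, n: False}
  {n: True, z: False, y: False}
  {y: True, n: True, z: False}
  {z: True, y: False, n: False}
  {y: True, z: True, n: False}
  {n: True, z: True, y: False}


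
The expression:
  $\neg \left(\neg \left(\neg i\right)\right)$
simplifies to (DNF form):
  $\neg i$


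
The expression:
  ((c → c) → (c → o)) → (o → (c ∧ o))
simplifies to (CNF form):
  c ∨ ¬o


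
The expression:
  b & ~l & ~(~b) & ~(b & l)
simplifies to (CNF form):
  b & ~l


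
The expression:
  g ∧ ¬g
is never true.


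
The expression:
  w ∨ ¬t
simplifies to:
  w ∨ ¬t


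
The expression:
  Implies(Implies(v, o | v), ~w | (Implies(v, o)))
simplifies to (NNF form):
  o | ~v | ~w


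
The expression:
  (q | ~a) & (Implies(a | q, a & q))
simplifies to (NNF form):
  (a & q) | (~a & ~q)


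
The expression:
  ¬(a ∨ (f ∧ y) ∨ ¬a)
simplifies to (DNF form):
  False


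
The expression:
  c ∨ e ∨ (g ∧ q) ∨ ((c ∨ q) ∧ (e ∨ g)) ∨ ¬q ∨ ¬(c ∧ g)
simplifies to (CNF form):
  True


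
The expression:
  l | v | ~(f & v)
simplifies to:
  True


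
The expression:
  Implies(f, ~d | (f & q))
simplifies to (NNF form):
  q | ~d | ~f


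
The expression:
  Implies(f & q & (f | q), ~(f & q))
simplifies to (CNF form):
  ~f | ~q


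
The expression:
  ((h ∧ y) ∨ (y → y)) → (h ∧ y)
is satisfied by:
  {h: True, y: True}


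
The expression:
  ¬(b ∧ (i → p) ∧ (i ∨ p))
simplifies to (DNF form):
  ¬b ∨ ¬p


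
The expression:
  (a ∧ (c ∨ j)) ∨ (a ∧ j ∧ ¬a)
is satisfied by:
  {a: True, c: True, j: True}
  {a: True, c: True, j: False}
  {a: True, j: True, c: False}


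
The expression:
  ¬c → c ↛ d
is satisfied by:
  {c: True}


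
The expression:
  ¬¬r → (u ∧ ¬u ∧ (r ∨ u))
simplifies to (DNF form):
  ¬r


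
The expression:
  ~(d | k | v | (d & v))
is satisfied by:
  {d: False, v: False, k: False}


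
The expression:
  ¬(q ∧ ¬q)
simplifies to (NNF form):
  True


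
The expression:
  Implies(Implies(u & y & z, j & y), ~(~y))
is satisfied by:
  {y: True}


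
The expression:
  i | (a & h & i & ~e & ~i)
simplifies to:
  i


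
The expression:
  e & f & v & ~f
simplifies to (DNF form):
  False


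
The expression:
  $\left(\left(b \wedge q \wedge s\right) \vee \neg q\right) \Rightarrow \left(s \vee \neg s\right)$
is always true.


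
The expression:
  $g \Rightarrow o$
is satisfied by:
  {o: True, g: False}
  {g: False, o: False}
  {g: True, o: True}


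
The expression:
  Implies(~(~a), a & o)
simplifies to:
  o | ~a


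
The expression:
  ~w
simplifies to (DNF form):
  ~w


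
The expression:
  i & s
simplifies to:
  i & s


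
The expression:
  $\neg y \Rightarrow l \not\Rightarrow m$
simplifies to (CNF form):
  $\left(l \vee y\right) \wedge \left(y \vee \neg m\right)$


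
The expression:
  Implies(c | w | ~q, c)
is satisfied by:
  {c: True, q: True, w: False}
  {c: True, q: False, w: False}
  {c: True, w: True, q: True}
  {c: True, w: True, q: False}
  {q: True, w: False, c: False}


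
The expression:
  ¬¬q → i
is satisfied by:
  {i: True, q: False}
  {q: False, i: False}
  {q: True, i: True}


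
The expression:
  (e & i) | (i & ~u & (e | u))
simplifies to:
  e & i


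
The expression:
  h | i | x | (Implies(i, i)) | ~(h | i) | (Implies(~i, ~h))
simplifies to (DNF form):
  True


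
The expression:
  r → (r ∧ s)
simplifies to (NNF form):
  s ∨ ¬r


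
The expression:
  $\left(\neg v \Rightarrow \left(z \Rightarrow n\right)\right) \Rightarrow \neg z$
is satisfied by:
  {v: False, z: False, n: False}
  {n: True, v: False, z: False}
  {v: True, n: False, z: False}
  {n: True, v: True, z: False}
  {z: True, n: False, v: False}


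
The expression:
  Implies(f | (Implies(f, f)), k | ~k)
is always true.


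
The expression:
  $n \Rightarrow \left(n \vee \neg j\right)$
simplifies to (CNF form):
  $\text{True}$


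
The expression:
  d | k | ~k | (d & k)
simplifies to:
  True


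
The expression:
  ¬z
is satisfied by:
  {z: False}


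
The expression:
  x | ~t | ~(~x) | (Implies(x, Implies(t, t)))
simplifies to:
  True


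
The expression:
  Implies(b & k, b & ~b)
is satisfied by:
  {k: False, b: False}
  {b: True, k: False}
  {k: True, b: False}


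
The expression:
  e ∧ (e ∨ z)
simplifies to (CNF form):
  e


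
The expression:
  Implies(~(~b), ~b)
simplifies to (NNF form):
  ~b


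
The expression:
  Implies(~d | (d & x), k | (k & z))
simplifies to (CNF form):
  (d | k) & (k | ~x)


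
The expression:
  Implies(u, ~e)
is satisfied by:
  {u: False, e: False}
  {e: True, u: False}
  {u: True, e: False}


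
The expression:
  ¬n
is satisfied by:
  {n: False}


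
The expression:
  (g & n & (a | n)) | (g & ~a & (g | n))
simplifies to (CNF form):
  g & (n | ~a)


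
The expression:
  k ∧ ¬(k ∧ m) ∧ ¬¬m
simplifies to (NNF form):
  False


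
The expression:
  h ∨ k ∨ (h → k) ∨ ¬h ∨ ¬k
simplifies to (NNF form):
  True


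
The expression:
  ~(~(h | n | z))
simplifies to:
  h | n | z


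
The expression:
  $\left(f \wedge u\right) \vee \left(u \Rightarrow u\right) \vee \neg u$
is always true.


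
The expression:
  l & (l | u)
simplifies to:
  l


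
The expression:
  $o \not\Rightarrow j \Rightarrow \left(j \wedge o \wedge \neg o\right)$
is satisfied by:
  {j: True, o: False}
  {o: False, j: False}
  {o: True, j: True}


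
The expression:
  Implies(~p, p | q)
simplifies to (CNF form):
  p | q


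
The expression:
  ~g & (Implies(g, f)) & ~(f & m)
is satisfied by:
  {g: False, m: False, f: False}
  {f: True, g: False, m: False}
  {m: True, g: False, f: False}


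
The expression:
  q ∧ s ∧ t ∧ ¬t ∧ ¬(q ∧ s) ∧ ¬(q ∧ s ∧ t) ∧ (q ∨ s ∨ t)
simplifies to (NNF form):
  False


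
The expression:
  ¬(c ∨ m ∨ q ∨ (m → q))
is never true.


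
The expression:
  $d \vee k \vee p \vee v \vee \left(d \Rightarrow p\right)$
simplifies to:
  $\text{True}$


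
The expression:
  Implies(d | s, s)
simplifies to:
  s | ~d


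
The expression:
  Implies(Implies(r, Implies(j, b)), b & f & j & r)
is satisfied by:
  {r: True, j: True, f: True, b: False}
  {r: True, j: True, f: False, b: False}
  {r: True, j: True, b: True, f: True}


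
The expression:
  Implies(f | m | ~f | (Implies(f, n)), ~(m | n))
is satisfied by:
  {n: False, m: False}


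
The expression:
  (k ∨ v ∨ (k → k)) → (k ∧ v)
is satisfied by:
  {k: True, v: True}


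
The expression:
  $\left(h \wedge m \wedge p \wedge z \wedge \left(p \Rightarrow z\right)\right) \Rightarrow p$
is always true.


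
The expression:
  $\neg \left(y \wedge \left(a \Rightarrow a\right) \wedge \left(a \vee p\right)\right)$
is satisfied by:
  {p: False, y: False, a: False}
  {a: True, p: False, y: False}
  {p: True, a: False, y: False}
  {a: True, p: True, y: False}
  {y: True, a: False, p: False}


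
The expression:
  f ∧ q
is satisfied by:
  {f: True, q: True}


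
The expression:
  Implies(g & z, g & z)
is always true.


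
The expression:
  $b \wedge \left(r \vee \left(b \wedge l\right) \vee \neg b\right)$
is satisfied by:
  {b: True, r: True, l: True}
  {b: True, r: True, l: False}
  {b: True, l: True, r: False}


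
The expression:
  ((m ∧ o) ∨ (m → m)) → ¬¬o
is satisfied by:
  {o: True}


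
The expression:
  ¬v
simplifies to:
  ¬v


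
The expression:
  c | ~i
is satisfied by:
  {c: True, i: False}
  {i: False, c: False}
  {i: True, c: True}


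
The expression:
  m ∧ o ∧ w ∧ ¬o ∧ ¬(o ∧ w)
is never true.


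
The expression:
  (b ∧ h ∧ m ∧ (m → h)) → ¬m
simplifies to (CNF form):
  ¬b ∨ ¬h ∨ ¬m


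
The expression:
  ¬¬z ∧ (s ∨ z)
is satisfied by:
  {z: True}
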